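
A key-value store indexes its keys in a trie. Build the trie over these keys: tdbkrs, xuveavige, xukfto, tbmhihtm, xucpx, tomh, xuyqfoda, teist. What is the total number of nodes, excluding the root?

Count nodes per top-level branch (shared prefixes stored once):
  't'-branch (tbmhihtm, tdbkrs, teist, tomh): 20 nodes
  'x'-branch (xucpx, xukfto, xuveavige, xuyqfoda): 22 nodes
Sum: 42

42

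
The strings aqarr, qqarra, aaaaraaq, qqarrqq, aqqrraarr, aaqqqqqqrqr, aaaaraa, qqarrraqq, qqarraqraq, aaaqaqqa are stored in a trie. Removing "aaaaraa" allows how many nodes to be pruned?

A node on "aaaaraa"'s path can go only if nothing else ends at it or branches off below it.
Every node on "aaaaraa" is still needed (e.g. by "aaaaraaq"), so nothing is freed.
Nodes removed: 0

0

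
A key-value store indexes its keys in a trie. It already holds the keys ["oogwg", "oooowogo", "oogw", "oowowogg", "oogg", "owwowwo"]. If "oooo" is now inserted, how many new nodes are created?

"oooo" is already a full path in the trie; only an end-marker is added.
No new nodes are needed: 0.

0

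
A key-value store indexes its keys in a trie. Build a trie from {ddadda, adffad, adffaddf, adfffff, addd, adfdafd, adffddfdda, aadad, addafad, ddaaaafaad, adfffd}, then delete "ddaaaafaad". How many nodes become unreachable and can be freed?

7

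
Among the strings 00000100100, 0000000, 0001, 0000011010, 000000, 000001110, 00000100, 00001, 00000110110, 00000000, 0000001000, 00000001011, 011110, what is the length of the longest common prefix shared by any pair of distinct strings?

9

The deepest shared node is where two words last agree before diverging.
e.g. "0000011010" and "00000110110" share the prefix "000001101" of length 9; no pair shares a longer one.
Longest shared-prefix length: 9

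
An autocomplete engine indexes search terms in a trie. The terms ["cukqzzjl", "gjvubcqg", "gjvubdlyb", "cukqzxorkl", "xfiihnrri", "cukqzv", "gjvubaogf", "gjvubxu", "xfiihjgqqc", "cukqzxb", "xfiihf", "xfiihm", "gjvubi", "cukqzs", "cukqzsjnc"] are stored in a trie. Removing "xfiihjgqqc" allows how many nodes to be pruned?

5

Walk "xfiihjgqqc" from the leaf back toward the root, removing each node that no remaining word uses.
The suffix "jgqqc" (5 nodes) is used only by "xfiihjgqqc"; the node for "xfiih" still has the child "n", so pruning stops there.
Nodes removed: 5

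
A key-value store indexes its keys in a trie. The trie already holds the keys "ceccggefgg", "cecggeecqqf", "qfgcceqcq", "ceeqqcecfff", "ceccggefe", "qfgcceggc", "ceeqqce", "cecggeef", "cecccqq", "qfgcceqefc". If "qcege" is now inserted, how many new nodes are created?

4

"q" is already a path in the trie; the remaining "cege" must be added.
Each of the 4 remaining characters creates one node.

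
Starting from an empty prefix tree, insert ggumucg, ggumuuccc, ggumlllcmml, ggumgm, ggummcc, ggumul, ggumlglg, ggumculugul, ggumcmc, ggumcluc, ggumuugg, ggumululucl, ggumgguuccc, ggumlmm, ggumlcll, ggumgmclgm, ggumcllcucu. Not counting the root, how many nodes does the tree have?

66

Count nodes per top-level branch (shared prefixes stored once):
  'g'-branch (ggumcllcucu, ggumcluc, ggumcmc, ggumculugul, ggumgguuccc, ggumgm, ggumgmclgm, ggumlcll, ggumlglg, ggumlllcmml, ggumlmm, ggummcc, ggumucg, ggumul, ggumululucl, ggumuuccc, ggumuugg): 66 nodes
Sum: 66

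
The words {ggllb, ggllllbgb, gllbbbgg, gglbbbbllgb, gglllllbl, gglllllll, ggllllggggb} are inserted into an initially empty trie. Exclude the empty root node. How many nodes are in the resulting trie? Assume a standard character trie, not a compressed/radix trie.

35

Count nodes per top-level branch (shared prefixes stored once):
  'g'-branch (gglbbbbllgb, ggllb, ggllllbgb, ggllllggggb, gglllllbl, gglllllll, gllbbbgg): 35 nodes
Sum: 35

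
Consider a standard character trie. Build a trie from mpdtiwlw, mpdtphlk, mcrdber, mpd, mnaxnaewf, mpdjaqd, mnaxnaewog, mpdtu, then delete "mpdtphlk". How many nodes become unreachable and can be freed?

4

Walk "mpdtphlk" from the leaf back toward the root, removing each node that no remaining word uses.
The suffix "phlk" (4 nodes) is used only by "mpdtphlk"; the node for "mpdt" still has the child "i", so pruning stops there.
Nodes removed: 4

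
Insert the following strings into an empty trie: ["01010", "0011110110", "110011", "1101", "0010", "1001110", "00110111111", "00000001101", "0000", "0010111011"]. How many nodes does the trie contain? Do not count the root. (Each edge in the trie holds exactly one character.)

50

Trace insertions, counting only characters that open a new branch:
  "01010" → 5 new (0, 1, 0, 1, 0)
  "0011110110" → prefix "0" already present; 9 new (0, 1, 1, 1, 1, 0, 1, 1, 0)
  "110011" → 6 new (1, 1, 0, 0, 1, 1)
  "1101" → prefix "110" already present; 1 new (1)
  "0010" → prefix "001" already present; 1 new (0)
  "1001110" → prefix "1" already present; 6 new (0, 0, 1, 1, 1, 0)
  "00110111111" → prefix "0011" already present; 7 new (0, 1, 1, 1, 1, 1, 1)
  "00000001101" → prefix "00" already present; 9 new (0, 0, 0, 0, 0, 1, 1, 0, 1)
  "0000" → prefix "0000" already present; 0 new (none)
  "0010111011" → prefix "0010" already present; 6 new (1, 1, 1, 0, 1, 1)
Total nodes = 5 + 9 + 6 + 1 + 1 + 6 + 7 + 9 + 0 + 6 = 50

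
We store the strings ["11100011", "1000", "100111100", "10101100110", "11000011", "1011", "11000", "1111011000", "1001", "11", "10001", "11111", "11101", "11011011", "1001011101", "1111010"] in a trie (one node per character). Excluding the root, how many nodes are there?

Count nodes per top-level branch (shared prefixes stored once):
  '1'-branch (1000, 10001, 1001, 1001011101, 100111100, 10101100110, 1011, 11, 11000, 11000011, 11011011, 11100011, 11101, 1111010, 1111011000, 11111): 55 nodes
Sum: 55

55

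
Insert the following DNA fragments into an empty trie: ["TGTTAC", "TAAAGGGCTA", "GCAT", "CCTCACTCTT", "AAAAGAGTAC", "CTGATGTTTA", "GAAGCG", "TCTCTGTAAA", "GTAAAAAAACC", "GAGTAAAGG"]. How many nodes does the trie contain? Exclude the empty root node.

Count nodes per top-level branch (shared prefixes stored once):
  'A'-branch (AAAAGAGTAC): 10 nodes
  'C'-branch (CCTCACTCTT, CTGATGTTTA): 19 nodes
  'G'-branch (GAAGCG, GAGTAAAGG, GCAT, GTAAAAAAACC): 26 nodes
  'T'-branch (TAAAGGGCTA, TCTCTGTAAA, TGTTAC): 24 nodes
Sum: 79

79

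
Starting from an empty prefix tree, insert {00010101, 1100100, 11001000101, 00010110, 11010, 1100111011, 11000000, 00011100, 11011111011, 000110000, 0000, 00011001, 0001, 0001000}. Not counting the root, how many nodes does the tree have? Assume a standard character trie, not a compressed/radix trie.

51

For each word, the new-node count is its length minus the longest prefix already in the trie:
  "00010101" → 8 new (0, 0, 0, 1, 0, 1, 0, 1)
  "1100100" → 7 new (1, 1, 0, 0, 1, 0, 0)
  "11001000101" → prefix "1100100" already present; 4 new (0, 1, 0, 1)
  "00010110" → prefix "000101" already present; 2 new (1, 0)
  "11010" → prefix "110" already present; 2 new (1, 0)
  "1100111011" → prefix "11001" already present; 5 new (1, 1, 0, 1, 1)
  "11000000" → prefix "1100" already present; 4 new (0, 0, 0, 0)
  "00011100" → prefix "0001" already present; 4 new (1, 1, 0, 0)
  "11011111011" → prefix "1101" already present; 7 new (1, 1, 1, 1, 0, 1, 1)
  "000110000" → prefix "00011" already present; 4 new (0, 0, 0, 0)
  "0000" → prefix "000" already present; 1 new (0)
  "00011001" → prefix "0001100" already present; 1 new (1)
  "0001" → prefix "0001" already present; 0 new (none)
  "0001000" → prefix "00010" already present; 2 new (0, 0)
Total nodes = 8 + 7 + 4 + 2 + 2 + 5 + 4 + 4 + 7 + 4 + 1 + 1 + 0 + 2 = 51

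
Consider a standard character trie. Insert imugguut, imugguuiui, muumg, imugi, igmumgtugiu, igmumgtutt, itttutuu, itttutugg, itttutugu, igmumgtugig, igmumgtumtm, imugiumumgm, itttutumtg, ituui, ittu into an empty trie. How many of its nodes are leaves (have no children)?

Leaves are exactly the stored words that no other stored word extends.
Those words: "igmumgtugig", "igmumgtugiu", "igmumgtumtm", "igmumgtutt", "imugguuiui", "imugguut", "imugiumumgm", "itttutugg", "itttutugu", "itttutumtg", "itttutuu", "ittu", "ituui", "muumg"
Leaf count: 14

14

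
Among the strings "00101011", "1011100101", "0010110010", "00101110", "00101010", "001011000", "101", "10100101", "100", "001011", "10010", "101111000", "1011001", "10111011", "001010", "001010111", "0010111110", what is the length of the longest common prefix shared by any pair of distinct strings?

Look for the deepest trie node that still has at least two words in its subtree.
"00101011" and "001010111" agree on "00101011" (8 characters) before diverging; nothing deeper is shared.
Longest shared-prefix length: 8

8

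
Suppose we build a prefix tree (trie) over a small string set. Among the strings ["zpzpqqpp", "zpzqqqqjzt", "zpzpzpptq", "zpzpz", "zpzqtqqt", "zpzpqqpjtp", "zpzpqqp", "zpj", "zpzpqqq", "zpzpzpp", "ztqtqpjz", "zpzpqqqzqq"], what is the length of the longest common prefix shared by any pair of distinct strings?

7

The deepest shared node is where two words last agree before diverging.
"zpzpqqp" and "zpzpqqpjtp" agree on "zpzpqqp" (7 characters) before diverging; nothing deeper is shared.
Longest shared-prefix length: 7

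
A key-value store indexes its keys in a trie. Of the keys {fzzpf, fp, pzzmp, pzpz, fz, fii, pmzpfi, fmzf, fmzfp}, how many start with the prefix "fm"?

2

Filter for entries beginning with "fm":
Words under "fm": fmzf, fmzfp
Count: 2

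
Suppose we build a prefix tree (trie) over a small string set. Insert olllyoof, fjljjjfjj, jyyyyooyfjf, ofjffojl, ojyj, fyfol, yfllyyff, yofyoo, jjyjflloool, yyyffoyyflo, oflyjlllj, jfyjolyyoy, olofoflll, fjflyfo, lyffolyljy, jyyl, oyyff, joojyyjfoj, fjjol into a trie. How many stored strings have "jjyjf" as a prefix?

Filter for entries beginning with "jjyjf":
Matches: "jjyjflloool"
Count: 1

1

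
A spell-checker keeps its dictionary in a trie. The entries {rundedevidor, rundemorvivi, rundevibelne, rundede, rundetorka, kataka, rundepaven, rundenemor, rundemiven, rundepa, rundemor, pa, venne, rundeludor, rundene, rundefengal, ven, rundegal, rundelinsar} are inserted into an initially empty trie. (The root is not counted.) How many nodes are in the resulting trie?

77

Insert word by word; a character creates a node only if that edge doesn't already exist:
  "rundedevidor" → 12 new (r, u, n, d, e, d, e, v, i, d, o, r)
  "rundemorvivi" → prefix "runde" already present; 7 new (m, o, r, v, i, v, i)
  "rundevibelne" → prefix "runde" already present; 7 new (v, i, b, e, l, n, e)
  "rundede" → prefix "rundede" already present; 0 new (none)
  "rundetorka" → prefix "runde" already present; 5 new (t, o, r, k, a)
  "kataka" → 6 new (k, a, t, a, k, a)
  "rundepaven" → prefix "runde" already present; 5 new (p, a, v, e, n)
  "rundenemor" → prefix "runde" already present; 5 new (n, e, m, o, r)
  "rundemiven" → prefix "rundem" already present; 4 new (i, v, e, n)
  "rundepa" → prefix "rundepa" already present; 0 new (none)
  "rundemor" → prefix "rundemor" already present; 0 new (none)
  "pa" → 2 new (p, a)
  "venne" → 5 new (v, e, n, n, e)
  "rundeludor" → prefix "runde" already present; 5 new (l, u, d, o, r)
  "rundene" → prefix "rundene" already present; 0 new (none)
  "rundefengal" → prefix "runde" already present; 6 new (f, e, n, g, a, l)
  "ven" → prefix "ven" already present; 0 new (none)
  "rundegal" → prefix "runde" already present; 3 new (g, a, l)
  "rundelinsar" → prefix "rundel" already present; 5 new (i, n, s, a, r)
Total nodes = 12 + 7 + 7 + 0 + 5 + 6 + 5 + 5 + 4 + 0 + 0 + 2 + 5 + 5 + 0 + 6 + 0 + 3 + 5 = 77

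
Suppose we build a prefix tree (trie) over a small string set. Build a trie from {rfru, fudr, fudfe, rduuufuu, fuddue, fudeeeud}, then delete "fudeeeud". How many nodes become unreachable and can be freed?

5

After clearing the end-marker at "fudeeeud", prune upward until reaching a node still needed by another word.
The suffix "eeeud" (5 nodes) is used only by "fudeeeud"; the node for "fud" still has the child "r", so pruning stops there.
Nodes removed: 5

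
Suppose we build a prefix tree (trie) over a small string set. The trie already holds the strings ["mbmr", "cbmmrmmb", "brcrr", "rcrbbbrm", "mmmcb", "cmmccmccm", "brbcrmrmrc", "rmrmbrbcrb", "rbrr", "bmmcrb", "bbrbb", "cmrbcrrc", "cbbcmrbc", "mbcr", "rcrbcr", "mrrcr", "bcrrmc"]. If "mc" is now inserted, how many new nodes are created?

1

Walking "mc" from the root, the first 1 characters ("m") follow existing edges; "c" is the first miss.
So 2 − 1 = 1 new nodes.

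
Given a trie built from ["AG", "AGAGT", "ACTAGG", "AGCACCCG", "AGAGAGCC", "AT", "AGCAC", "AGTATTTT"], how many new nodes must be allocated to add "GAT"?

3

No existing word starts with "G", so every character of "GAT" needs a new node.
3 − 0 = 3 new nodes.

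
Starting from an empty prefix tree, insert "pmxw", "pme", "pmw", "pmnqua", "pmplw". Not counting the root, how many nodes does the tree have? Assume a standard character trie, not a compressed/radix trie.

For each word, the new-node count is its length minus the longest prefix already in the trie:
  "pmxw" → 4 new (p, m, x, w)
  "pme" → prefix "pm" already present; 1 new (e)
  "pmw" → prefix "pm" already present; 1 new (w)
  "pmnqua" → prefix "pm" already present; 4 new (n, q, u, a)
  "pmplw" → prefix "pm" already present; 3 new (p, l, w)
Total nodes = 4 + 1 + 1 + 4 + 3 = 13

13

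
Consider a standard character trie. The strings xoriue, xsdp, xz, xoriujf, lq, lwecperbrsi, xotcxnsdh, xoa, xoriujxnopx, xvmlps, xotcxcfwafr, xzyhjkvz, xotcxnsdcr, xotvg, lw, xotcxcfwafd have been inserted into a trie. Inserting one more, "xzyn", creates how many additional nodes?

"xzy" is already a path in the trie; the remaining "n" must be added.
So 4 − 3 = 1 new nodes.

1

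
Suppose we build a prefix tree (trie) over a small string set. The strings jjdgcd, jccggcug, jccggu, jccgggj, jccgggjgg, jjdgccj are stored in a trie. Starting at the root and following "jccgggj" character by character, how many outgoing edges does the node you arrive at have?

The children of the "jccgggj" node are the distinct next characters among strings starting with "jccgggj".
Distinct next characters after "jccgggj": g.
That node has 1 child edge.

1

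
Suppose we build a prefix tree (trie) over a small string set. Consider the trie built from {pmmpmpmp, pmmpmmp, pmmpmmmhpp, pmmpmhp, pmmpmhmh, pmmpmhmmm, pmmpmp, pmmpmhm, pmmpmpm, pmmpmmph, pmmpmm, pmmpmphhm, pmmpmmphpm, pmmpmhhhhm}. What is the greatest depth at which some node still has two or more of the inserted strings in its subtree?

8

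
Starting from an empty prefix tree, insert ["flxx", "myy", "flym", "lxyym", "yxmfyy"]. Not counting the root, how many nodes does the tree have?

20

Count nodes per top-level branch (shared prefixes stored once):
  'f'-branch (flxx, flym): 6 nodes
  'l'-branch (lxyym): 5 nodes
  'm'-branch (myy): 3 nodes
  'y'-branch (yxmfyy): 6 nodes
Sum: 20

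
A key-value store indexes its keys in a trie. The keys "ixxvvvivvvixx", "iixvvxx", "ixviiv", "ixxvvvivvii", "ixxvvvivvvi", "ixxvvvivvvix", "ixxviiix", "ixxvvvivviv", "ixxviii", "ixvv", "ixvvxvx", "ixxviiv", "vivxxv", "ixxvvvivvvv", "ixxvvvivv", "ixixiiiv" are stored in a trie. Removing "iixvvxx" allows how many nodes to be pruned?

Walk "iixvvxx" from the leaf back toward the root, removing each node that no remaining word uses.
The suffix "ixvvxx" (6 nodes) is used only by "iixvvxx"; the node for "i" still has the child "x", so pruning stops there.
Nodes removed: 6

6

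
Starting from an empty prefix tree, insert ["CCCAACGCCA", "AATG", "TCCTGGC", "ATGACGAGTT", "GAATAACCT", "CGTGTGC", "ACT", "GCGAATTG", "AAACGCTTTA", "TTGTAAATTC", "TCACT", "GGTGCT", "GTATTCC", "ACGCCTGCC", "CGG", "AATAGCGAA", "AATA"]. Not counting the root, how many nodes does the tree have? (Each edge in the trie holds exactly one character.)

Insert word by word; a character creates a node only if that edge doesn't already exist:
  "CCCAACGCCA" → 10 new (C, C, C, A, A, C, G, C, C, A)
  "AATG" → 4 new (A, A, T, G)
  "TCCTGGC" → 7 new (T, C, C, T, G, G, C)
  "ATGACGAGTT" → prefix "A" already present; 9 new (T, G, A, C, G, A, G, T, T)
  "GAATAACCT" → 9 new (G, A, A, T, A, A, C, C, T)
  "CGTGTGC" → prefix "C" already present; 6 new (G, T, G, T, G, C)
  "ACT" → prefix "A" already present; 2 new (C, T)
  "GCGAATTG" → prefix "G" already present; 7 new (C, G, A, A, T, T, G)
  "AAACGCTTTA" → prefix "AA" already present; 8 new (A, C, G, C, T, T, T, A)
  "TTGTAAATTC" → prefix "T" already present; 9 new (T, G, T, A, A, A, T, T, C)
  "TCACT" → prefix "TC" already present; 3 new (A, C, T)
  "GGTGCT" → prefix "G" already present; 5 new (G, T, G, C, T)
  "GTATTCC" → prefix "G" already present; 6 new (T, A, T, T, C, C)
  "ACGCCTGCC" → prefix "AC" already present; 7 new (G, C, C, T, G, C, C)
  "CGG" → prefix "CG" already present; 1 new (G)
  "AATAGCGAA" → prefix "AAT" already present; 6 new (A, G, C, G, A, A)
  "AATA" → prefix "AATA" already present; 0 new (none)
Total nodes = 10 + 4 + 7 + 9 + 9 + 6 + 2 + 7 + 8 + 9 + 3 + 5 + 6 + 7 + 1 + 6 + 0 = 99

99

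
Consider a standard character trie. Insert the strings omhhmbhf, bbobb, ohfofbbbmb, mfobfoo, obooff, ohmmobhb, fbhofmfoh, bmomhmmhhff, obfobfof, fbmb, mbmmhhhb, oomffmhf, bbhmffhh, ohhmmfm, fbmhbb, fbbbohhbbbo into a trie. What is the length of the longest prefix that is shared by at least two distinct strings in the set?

3

Equivalently: take the maximum, over all pairs, of their longest common prefix length.
e.g. "fbmb" and "fbmhbb" share the prefix "fbm" of length 3; no pair shares a longer one.
Longest shared-prefix length: 3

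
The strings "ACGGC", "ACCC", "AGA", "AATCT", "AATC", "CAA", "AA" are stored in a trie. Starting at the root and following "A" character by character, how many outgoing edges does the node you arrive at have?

3

The children of the "A" node are the distinct next characters among strings starting with "A".
Distinct next characters after "A": A, C, G.
That node has 3 child edges.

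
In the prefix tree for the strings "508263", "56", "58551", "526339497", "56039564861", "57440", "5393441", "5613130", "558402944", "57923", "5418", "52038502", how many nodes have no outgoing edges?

11

Leaves are exactly the stored words that no other stored word extends.
Those words: "508263", "52038502", "526339497", "5393441", "5418", "558402944", "56039564861", "5613130", "57440", "57923", "58551"
Leaf count: 11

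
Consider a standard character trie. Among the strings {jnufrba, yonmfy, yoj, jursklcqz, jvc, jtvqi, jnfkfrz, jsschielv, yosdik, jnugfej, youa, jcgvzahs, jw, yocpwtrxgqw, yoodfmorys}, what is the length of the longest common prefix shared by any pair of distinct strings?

The deepest shared node is where two words last agree before diverging.
"jnufrba" and "jnugfej" agree on "jnu" (3 characters) before diverging; nothing deeper is shared.
Longest shared-prefix length: 3

3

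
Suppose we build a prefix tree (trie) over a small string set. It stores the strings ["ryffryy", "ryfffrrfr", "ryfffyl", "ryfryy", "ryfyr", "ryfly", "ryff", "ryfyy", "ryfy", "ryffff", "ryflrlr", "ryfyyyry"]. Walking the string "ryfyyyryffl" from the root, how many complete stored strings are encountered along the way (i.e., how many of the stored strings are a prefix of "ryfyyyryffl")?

3

Walk "ryfyyyryffl" from the root; an end-of-word marker is hit whenever a stored word is a prefix of "ryfyyyryffl".
Prefixes of the query that are stored words: "ryfy", "ryfyy", "ryfyyyry"
Count: 3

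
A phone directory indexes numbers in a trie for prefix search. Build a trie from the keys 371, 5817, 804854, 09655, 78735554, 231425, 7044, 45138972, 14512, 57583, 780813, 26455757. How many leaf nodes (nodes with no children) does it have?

A leaf is a node with no children — equivalently, the end of a word that is not a proper prefix of any other stored word.
Those words: "09655", "14512", "231425", "26455757", "371", "45138972", "57583", "5817", "7044", "780813", "78735554", "804854"
Leaf count: 12

12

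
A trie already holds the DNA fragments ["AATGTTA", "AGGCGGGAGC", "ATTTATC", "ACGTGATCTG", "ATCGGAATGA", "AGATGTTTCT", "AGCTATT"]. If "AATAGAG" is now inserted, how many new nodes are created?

4

The longest prefix of "AATAGAG" already in the trie is "AAT" (length 3).
Each of the 4 remaining characters creates one node.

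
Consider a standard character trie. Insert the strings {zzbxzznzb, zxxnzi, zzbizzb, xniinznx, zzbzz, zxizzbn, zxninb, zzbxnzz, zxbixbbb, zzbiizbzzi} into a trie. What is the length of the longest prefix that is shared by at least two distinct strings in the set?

4

Equivalently: take the maximum, over all pairs, of their longest common prefix length.
"zzbiizbzzi" and "zzbizzb" agree on "zzbi" (4 characters) before diverging; nothing deeper is shared.
Longest shared-prefix length: 4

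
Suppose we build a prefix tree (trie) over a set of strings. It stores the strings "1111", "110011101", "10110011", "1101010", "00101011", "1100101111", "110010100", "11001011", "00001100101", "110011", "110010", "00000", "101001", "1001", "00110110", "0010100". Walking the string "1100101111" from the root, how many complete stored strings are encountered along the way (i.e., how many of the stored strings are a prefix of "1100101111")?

3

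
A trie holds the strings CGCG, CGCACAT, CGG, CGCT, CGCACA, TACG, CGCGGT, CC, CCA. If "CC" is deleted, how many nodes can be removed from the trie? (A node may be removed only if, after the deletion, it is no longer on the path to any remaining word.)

0

After clearing the end-marker at "CC", prune upward until reaching a node still needed by another word.
Every node on "CC" is still needed (e.g. by "CCA"), so nothing is freed.
Nodes removed: 0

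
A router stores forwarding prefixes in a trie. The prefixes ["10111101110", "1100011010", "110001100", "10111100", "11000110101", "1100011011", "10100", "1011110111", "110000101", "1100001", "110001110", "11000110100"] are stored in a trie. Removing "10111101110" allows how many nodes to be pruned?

1

Walk "10111101110" from the leaf back toward the root, removing each node that no remaining word uses.
The suffix "0" (1 node) is used only by "10111101110"; "1011110111" is itself a stored word, so pruning stops there.
Nodes removed: 1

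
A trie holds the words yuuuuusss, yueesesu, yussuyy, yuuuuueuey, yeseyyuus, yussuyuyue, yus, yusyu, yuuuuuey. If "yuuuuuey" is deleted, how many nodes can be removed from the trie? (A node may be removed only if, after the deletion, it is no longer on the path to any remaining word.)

A node on "yuuuuuey"'s path can go only if nothing else ends at it or branches off below it.
The suffix "y" (1 node) is used only by "yuuuuuey"; the node for "yuuuuue" still has the child "u", so pruning stops there.
Nodes removed: 1

1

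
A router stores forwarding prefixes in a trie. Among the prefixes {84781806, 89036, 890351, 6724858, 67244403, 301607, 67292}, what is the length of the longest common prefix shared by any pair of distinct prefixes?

4

Equivalently: take the maximum, over all pairs, of their longest common prefix length.
e.g. "67244403" and "6724858" share the prefix "6724" of length 4; no pair shares a longer one.
Longest shared-prefix length: 4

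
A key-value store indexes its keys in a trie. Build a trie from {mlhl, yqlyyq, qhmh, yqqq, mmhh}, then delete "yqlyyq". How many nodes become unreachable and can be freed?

After clearing the end-marker at "yqlyyq", prune upward until reaching a node still needed by another word.
The suffix "lyyq" (4 nodes) is used only by "yqlyyq"; the node for "yq" still has the child "q", so pruning stops there.
Nodes removed: 4

4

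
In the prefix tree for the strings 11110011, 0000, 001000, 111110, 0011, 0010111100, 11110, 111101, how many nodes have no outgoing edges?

7

A leaf is a node with no children — equivalently, the end of a word that is not a proper prefix of any other stored word.
Those words: "0000", "001000", "0010111100", "0011", "11110011", "111101", "111110"
Leaf count: 7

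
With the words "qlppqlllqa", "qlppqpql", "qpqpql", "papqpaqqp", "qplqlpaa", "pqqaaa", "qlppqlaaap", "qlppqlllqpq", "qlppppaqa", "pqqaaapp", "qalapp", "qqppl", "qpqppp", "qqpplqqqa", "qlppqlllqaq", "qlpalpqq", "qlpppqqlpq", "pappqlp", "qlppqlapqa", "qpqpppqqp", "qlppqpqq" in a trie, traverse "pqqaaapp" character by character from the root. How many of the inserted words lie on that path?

Traverse "pqqaaapp" character by character; count nodes along the way that are marked as word ends.
Prefixes of the query that are stored words: "pqqaaa", "pqqaaapp"
Count: 2

2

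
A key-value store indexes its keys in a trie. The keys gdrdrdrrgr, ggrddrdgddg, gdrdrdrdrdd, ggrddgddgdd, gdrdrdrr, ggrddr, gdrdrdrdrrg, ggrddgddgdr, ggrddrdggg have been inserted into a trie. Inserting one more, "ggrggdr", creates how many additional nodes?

4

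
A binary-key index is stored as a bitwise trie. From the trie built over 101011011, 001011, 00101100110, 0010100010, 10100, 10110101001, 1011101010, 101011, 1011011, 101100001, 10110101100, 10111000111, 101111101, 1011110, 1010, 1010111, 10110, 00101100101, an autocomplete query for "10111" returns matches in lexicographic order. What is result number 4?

101111101

Words with prefix "10111", in lexicographic order: "10111000111", "1011101010", "1011110", "101111101"
Position 4: 101111101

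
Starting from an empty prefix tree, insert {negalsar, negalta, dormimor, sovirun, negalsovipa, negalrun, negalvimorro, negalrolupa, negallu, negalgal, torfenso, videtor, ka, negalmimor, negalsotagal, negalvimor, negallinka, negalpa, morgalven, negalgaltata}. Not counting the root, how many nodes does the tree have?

96

Count nodes per top-level branch (shared prefixes stored once):
  'd'-branch (dormimor): 8 nodes
  'k'-branch (ka): 2 nodes
  'm'-branch (morgalven): 9 nodes
  'n'-branch (negalgal, negalgaltata, negallinka, negallu, negalmimor, negalpa, negalrolupa, negalrun, negalsar, negalsotagal, negalsovipa, negalta, negalvimor, negalvimorro): 55 nodes
  's'-branch (sovirun): 7 nodes
  't'-branch (torfenso): 8 nodes
  'v'-branch (videtor): 7 nodes
Sum: 96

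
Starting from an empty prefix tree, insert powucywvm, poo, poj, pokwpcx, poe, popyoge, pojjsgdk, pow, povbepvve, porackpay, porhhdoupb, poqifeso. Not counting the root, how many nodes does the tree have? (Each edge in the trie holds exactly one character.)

54

Insert word by word; a character creates a node only if that edge doesn't already exist:
  "powucywvm" → 9 new (p, o, w, u, c, y, w, v, m)
  "poo" → prefix "po" already present; 1 new (o)
  "poj" → prefix "po" already present; 1 new (j)
  "pokwpcx" → prefix "po" already present; 5 new (k, w, p, c, x)
  "poe" → prefix "po" already present; 1 new (e)
  "popyoge" → prefix "po" already present; 5 new (p, y, o, g, e)
  "pojjsgdk" → prefix "poj" already present; 5 new (j, s, g, d, k)
  "pow" → prefix "pow" already present; 0 new (none)
  "povbepvve" → prefix "po" already present; 7 new (v, b, e, p, v, v, e)
  "porackpay" → prefix "po" already present; 7 new (r, a, c, k, p, a, y)
  "porhhdoupb" → prefix "por" already present; 7 new (h, h, d, o, u, p, b)
  "poqifeso" → prefix "po" already present; 6 new (q, i, f, e, s, o)
Total nodes = 9 + 1 + 1 + 5 + 1 + 5 + 5 + 0 + 7 + 7 + 7 + 6 = 54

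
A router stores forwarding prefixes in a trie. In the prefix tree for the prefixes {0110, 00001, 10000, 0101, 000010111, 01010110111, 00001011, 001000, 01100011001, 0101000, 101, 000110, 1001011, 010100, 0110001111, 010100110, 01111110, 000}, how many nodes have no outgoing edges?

A leaf is a node with no children — equivalently, the end of a word that is not a proper prefix of any other stored word.
Those words: "000010111", "000110", "001000", "0101000", "010100110", "01010110111", "01100011001", "0110001111", "01111110", "10000", "1001011", "101"
Leaf count: 12

12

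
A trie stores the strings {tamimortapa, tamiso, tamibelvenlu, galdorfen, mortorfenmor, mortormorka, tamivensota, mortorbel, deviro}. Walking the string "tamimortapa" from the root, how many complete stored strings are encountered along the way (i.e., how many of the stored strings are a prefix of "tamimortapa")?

Traverse "tamimortapa" character by character; count nodes along the way that are marked as word ends.
Prefixes of the query that are stored words: "tamimortapa"
Count: 1

1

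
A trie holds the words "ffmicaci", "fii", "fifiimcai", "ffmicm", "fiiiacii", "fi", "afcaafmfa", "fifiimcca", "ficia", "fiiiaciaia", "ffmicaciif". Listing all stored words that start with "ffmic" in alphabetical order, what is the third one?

Filter for "ffmic…" and sort: "ffmicaci", "ffmicaciif", "ffmicm"
The 3rd is ffmicm.

ffmicm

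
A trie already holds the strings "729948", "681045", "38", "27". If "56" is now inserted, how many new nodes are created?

2

No existing word starts with "5", so every character of "56" needs a new node.
2 − 0 = 2 new nodes.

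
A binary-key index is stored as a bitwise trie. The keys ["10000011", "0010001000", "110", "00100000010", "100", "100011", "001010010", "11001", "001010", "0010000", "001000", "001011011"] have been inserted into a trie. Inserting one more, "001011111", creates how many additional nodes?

The longest prefix of "001011111" already in the trie is "001011" (length 6).
So 9 − 6 = 3 new nodes.

3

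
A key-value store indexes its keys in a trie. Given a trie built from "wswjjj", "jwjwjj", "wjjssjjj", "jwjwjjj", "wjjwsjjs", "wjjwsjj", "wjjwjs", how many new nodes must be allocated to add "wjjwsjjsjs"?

The longest prefix of "wjjwsjjsjs" already in the trie is "wjjwsjjs" (length 8).
Each of the 2 remaining characters creates one node.

2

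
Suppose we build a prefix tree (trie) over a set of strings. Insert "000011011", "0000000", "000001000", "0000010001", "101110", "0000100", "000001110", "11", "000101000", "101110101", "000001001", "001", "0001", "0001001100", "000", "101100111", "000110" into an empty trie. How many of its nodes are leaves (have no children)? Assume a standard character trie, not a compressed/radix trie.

Leaves are exactly the stored words that no other stored word extends.
Those words: "0000000", "0000010001", "000001001", "000001110", "0000100", "000011011", "0001001100", "000101000", "000110", "001", "101100111", "101110101", "11"
Leaf count: 13

13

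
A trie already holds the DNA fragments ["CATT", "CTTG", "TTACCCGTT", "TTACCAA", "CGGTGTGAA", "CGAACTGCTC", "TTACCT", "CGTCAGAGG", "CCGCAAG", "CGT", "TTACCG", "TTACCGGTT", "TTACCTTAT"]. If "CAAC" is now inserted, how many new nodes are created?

2

"CA" is already a path in the trie; the remaining "AC" must be added.
Each of the 2 remaining characters creates one node.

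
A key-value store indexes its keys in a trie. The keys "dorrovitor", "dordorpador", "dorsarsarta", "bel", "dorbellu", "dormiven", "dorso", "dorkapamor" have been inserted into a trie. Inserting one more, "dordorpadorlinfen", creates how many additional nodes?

Walking "dordorpadorlinfen" from the root, the first 11 characters ("dordorpador") follow existing edges; "l" is the first miss.
New nodes needed: |"dordorpadorlinfen"| − 11 = 17 − 11 = 6.

6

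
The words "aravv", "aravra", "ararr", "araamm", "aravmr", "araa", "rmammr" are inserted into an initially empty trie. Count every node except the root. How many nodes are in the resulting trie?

Trie structure (* marks end of a word):
(root)
├─ a
│  └─ r
│     └─ a
│        ├─ a *
│        │  └─ m
│        │     └─ m *
│        ├─ r
│        │  └─ r *
│        └─ v
│           ├─ m
│           │  └─ r *
│           ├─ r
│           │  └─ a *
│           └─ v *
└─ r
   └─ m
      └─ a
         └─ m
            └─ m
               └─ r *
Counting every labelled node above: 20.

20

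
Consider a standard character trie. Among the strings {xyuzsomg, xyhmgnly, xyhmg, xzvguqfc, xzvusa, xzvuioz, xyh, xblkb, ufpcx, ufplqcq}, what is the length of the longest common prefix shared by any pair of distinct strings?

Look for the deepest trie node that still has at least two words in its subtree.
"xyhmg" and "xyhmgnly" agree on "xyhmg" (5 characters) before diverging; nothing deeper is shared.
Longest shared-prefix length: 5

5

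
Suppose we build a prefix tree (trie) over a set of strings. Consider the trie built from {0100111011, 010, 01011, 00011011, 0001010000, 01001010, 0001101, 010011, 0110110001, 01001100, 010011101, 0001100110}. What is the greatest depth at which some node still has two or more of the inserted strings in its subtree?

9

The deepest shared node is where two words last agree before diverging.
"010011101" and "0100111011" agree on "010011101" (9 characters) before diverging; nothing deeper is shared.
Longest shared-prefix length: 9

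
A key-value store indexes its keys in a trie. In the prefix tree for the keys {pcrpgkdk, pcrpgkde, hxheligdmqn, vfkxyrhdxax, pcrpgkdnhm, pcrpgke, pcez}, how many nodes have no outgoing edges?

Leaves are exactly the stored words that no other stored word extends.
Those words: "hxheligdmqn", "pcez", "pcrpgkde", "pcrpgkdk", "pcrpgkdnhm", "pcrpgke", "vfkxyrhdxax"
Leaf count: 7

7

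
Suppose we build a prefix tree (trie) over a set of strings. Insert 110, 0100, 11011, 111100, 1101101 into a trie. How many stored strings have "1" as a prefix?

4

Filter for entries beginning with "1":
Words under "1": 110, 11011, 1101101, 111100
Count: 4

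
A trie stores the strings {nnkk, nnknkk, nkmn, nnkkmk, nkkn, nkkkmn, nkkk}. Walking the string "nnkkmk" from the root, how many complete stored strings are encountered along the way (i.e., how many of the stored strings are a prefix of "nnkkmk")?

2

Check each prefix of "nnkkmk" against the stored set — each match is an end-marker on the path.
Prefixes of the query that are stored words: "nnkk", "nnkkmk"
Count: 2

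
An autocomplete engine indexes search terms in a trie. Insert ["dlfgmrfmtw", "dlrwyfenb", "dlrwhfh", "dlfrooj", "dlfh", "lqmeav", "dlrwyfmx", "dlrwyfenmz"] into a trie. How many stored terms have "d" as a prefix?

7

Filter for entries beginning with "d":
Matches: "dlfgmrfmtw", "dlfh", "dlfrooj", "dlrwhfh", "dlrwyfenb", "dlrwyfenmz", "dlrwyfmx"
Count: 7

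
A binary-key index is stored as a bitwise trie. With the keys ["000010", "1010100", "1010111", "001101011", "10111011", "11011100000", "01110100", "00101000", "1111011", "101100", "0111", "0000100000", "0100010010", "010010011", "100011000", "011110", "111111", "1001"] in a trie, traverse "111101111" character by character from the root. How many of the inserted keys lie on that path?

1

Check each prefix of "111101111" against the stored set — each match is an end-marker on the path.
Prefixes of the query that are stored words: "1111011"
Count: 1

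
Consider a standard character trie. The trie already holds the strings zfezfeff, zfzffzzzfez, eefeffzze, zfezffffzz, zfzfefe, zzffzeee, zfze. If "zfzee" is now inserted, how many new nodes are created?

Walking "zfzee" from the root, the first 4 characters ("zfze") follow existing edges; "e" is the first miss.
So 5 − 4 = 1 new nodes.

1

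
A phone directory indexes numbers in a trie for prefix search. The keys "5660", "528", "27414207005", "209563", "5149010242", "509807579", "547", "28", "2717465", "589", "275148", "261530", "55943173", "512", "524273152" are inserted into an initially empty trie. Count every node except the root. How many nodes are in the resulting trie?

73

Trace insertions, counting only characters that open a new branch:
  "5660" → 4 new (5, 6, 6, 0)
  "528" → prefix "5" already present; 2 new (2, 8)
  "27414207005" → 11 new (2, 7, 4, 1, 4, 2, 0, 7, 0, 0, 5)
  "209563" → prefix "2" already present; 5 new (0, 9, 5, 6, 3)
  "5149010242" → prefix "5" already present; 9 new (1, 4, 9, 0, 1, 0, 2, 4, 2)
  "509807579" → prefix "5" already present; 8 new (0, 9, 8, 0, 7, 5, 7, 9)
  "547" → prefix "5" already present; 2 new (4, 7)
  "28" → prefix "2" already present; 1 new (8)
  "2717465" → prefix "27" already present; 5 new (1, 7, 4, 6, 5)
  "589" → prefix "5" already present; 2 new (8, 9)
  "275148" → prefix "27" already present; 4 new (5, 1, 4, 8)
  "261530" → prefix "2" already present; 5 new (6, 1, 5, 3, 0)
  "55943173" → prefix "5" already present; 7 new (5, 9, 4, 3, 1, 7, 3)
  "512" → prefix "51" already present; 1 new (2)
  "524273152" → prefix "52" already present; 7 new (4, 2, 7, 3, 1, 5, 2)
Total nodes = 4 + 2 + 11 + 5 + 9 + 8 + 2 + 1 + 5 + 2 + 4 + 5 + 7 + 1 + 7 = 73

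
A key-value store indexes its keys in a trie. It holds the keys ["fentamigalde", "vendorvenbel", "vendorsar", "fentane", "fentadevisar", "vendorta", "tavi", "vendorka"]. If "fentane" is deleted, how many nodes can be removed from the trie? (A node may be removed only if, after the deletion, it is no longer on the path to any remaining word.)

2

A node on "fentane"'s path can go only if nothing else ends at it or branches off below it.
The suffix "ne" (2 nodes) is used only by "fentane"; the node for "fenta" still has the child "m", so pruning stops there.
Nodes removed: 2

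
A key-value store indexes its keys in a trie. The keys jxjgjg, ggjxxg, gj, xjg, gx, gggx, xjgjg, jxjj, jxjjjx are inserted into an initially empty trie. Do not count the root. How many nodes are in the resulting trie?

Trace insertions, counting only characters that open a new branch:
  "jxjgjg" → 6 new (j, x, j, g, j, g)
  "ggjxxg" → 6 new (g, g, j, x, x, g)
  "gj" → prefix "g" already present; 1 new (j)
  "xjg" → 3 new (x, j, g)
  "gx" → prefix "g" already present; 1 new (x)
  "gggx" → prefix "gg" already present; 2 new (g, x)
  "xjgjg" → prefix "xjg" already present; 2 new (j, g)
  "jxjj" → prefix "jxj" already present; 1 new (j)
  "jxjjjx" → prefix "jxjj" already present; 2 new (j, x)
Total nodes = 6 + 6 + 1 + 3 + 1 + 2 + 2 + 1 + 2 = 24

24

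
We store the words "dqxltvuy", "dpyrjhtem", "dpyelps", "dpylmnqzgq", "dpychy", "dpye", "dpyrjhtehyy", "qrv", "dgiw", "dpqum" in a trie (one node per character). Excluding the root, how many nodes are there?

Insert word by word; a character creates a node only if that edge doesn't already exist:
  "dqxltvuy" → 8 new (d, q, x, l, t, v, u, y)
  "dpyrjhtem" → prefix "d" already present; 8 new (p, y, r, j, h, t, e, m)
  "dpyelps" → prefix "dpy" already present; 4 new (e, l, p, s)
  "dpylmnqzgq" → prefix "dpy" already present; 7 new (l, m, n, q, z, g, q)
  "dpychy" → prefix "dpy" already present; 3 new (c, h, y)
  "dpye" → prefix "dpye" already present; 0 new (none)
  "dpyrjhtehyy" → prefix "dpyrjhte" already present; 3 new (h, y, y)
  "qrv" → 3 new (q, r, v)
  "dgiw" → prefix "d" already present; 3 new (g, i, w)
  "dpqum" → prefix "dp" already present; 3 new (q, u, m)
Total nodes = 8 + 8 + 4 + 7 + 3 + 0 + 3 + 3 + 3 + 3 = 42

42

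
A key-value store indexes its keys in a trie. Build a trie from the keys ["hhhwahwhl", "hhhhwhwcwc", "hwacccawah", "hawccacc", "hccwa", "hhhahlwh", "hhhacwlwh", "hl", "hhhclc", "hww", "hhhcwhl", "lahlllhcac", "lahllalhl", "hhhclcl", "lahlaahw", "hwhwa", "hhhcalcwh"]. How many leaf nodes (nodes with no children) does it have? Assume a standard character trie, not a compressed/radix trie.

16

Leaves are exactly the stored words that no other stored word extends.
Those words: "hawccacc", "hccwa", "hhhacwlwh", "hhhahlwh", "hhhcalcwh", "hhhclcl", "hhhcwhl", "hhhhwhwcwc", "hhhwahwhl", "hl", "hwacccawah", "hwhwa", "hww", "lahlaahw", "lahllalhl", "lahlllhcac"
Leaf count: 16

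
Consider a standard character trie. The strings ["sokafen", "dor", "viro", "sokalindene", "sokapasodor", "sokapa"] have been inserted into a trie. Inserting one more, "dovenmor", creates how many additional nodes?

The longest prefix of "dovenmor" already in the trie is "do" (length 2).
Each of the 6 remaining characters creates one node.

6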